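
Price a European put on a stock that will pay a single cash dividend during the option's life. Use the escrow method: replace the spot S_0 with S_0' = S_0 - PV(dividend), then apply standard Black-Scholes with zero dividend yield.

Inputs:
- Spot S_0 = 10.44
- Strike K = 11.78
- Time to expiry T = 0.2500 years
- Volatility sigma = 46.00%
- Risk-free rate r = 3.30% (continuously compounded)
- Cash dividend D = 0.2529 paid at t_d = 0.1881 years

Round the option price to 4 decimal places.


PV(D) = D * exp(-r * t_d) = 0.2529 * 0.99381193 = 0.25133504
S_0' = S_0 - PV(D) = 10.4400 - 0.25133504 = 10.18866496
d1 = (ln(S_0'/K) + (r + sigma^2/2)*T) / (sigma*sqrt(T)) = -0.48011893
d2 = d1 - sigma*sqrt(T) = -0.71011893
exp(-rT) = 0.99178394
N(-d1) = 0.68442859; N(-d2) = 0.76118481
P = K * exp(-rT) * N(-d2) - S_0' * N(-d1) = 11.7800 * 0.99178394 * 0.76118481 - 10.18866496 * 0.68442859 = 1.9197

Answer: Price = 1.9197


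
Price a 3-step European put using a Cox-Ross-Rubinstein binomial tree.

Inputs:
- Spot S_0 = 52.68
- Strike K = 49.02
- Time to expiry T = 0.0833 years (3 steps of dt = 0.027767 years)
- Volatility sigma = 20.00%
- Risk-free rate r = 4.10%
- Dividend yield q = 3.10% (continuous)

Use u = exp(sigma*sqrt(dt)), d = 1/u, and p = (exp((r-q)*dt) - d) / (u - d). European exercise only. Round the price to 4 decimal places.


dt = T/N = 0.027767
u = exp(sigma*sqrt(dt)) = 1.033888; d = 1/u = 0.967223
p = (exp((r-q)*dt) - d) / (u - d) = 0.495835
Discount per step: exp(-r*dt) = 0.998862
Stock lattice S(k, i) with i counting down-moves:
  k=0: S(0,0) = 52.6800
  k=1: S(1,0) = 54.4652; S(1,1) = 50.9533
  k=2: S(2,0) = 56.3110; S(2,1) = 52.6800; S(2,2) = 49.2832
  k=3: S(3,0) = 58.2192; S(3,1) = 54.4652; S(3,2) = 50.9533; S(3,3) = 47.6678
Terminal payoffs V(N, i) = max(K - S_T, 0):
  V(3,0) = 0.000000; V(3,1) = 0.000000; V(3,2) = 0.000000; V(3,3) = 1.352211
Backward induction: V(k, i) = exp(-r*dt) * [p * V(k+1, i) + (1-p) * V(k+1, i+1)].
  V(2,0) = exp(-r*dt) * [p*0.000000 + (1-p)*0.000000] = 0.000000
  V(2,1) = exp(-r*dt) * [p*0.000000 + (1-p)*0.000000] = 0.000000
  V(2,2) = exp(-r*dt) * [p*0.000000 + (1-p)*1.352211] = 0.680962
  V(1,0) = exp(-r*dt) * [p*0.000000 + (1-p)*0.000000] = 0.000000
  V(1,1) = exp(-r*dt) * [p*0.000000 + (1-p)*0.680962] = 0.342927
  V(0,0) = exp(-r*dt) * [p*0.000000 + (1-p)*0.342927] = 0.172695

Answer: Price = V(0,0) = 0.1727


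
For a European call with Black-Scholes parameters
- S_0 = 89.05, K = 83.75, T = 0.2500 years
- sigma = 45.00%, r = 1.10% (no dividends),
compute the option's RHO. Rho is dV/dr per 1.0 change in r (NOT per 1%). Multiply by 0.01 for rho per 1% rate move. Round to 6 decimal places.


d1 = 0.3974415068; d2 = 0.1724415068
phi(d1) = 0.3686460133; exp(-qT) = 1.0000000000; exp(-rT) = 0.9972537778
N(d2) = 0.5684547784
Rho = K*T*exp(-rT)*N(d2) = 83.7500 * 0.2500 * 0.9972537778 * 0.5684547784 = 11.869336

Answer: Rho = 11.869336


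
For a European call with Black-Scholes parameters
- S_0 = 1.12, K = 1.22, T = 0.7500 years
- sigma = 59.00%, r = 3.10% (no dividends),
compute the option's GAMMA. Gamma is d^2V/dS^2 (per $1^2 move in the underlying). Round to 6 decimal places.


Answer: Gamma = 0.690929

Derivation:
d1 = 0.1336034057; d2 = -0.3773515826
phi(d1) = 0.3953975881; exp(-qT) = 1.0000000000; exp(-rT) = 0.9770181987
Gamma = exp(-qT) * phi(d1) / (S * sigma * sqrt(T)) = 1.0000000000 * 0.3953975881 / (1.1200 * 0.5900 * 0.8660254038) = 0.690929


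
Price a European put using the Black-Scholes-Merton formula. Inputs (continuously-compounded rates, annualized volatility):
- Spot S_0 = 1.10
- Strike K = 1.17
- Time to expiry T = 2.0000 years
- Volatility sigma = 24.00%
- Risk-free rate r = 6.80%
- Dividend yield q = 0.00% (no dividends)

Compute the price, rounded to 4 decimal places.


Answer: Price = 0.1069

Derivation:
d1 = (ln(S/K) + (r - q + 0.5*sigma^2) * T) / (sigma * sqrt(T)) = 0.38863305
d2 = d1 - sigma * sqrt(T) = 0.04922179
exp(-rT) = 0.87284263; exp(-qT) = 1.00000000
P = K * exp(-rT) * N(-d2) - S_0 * exp(-qT) * N(-d1)
N(-d1) = 0.34877381; N(-d2) = 0.48037127
P = 1.1700 * 0.87284263 * 0.48037127 - 1.1000 * 1.00000000 * 0.34877381 = 0.1069


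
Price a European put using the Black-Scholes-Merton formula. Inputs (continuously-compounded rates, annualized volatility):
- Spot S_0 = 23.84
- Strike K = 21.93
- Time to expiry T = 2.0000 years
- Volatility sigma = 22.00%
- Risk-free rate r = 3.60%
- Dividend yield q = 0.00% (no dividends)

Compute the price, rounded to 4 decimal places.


Answer: Price = 1.3494

Derivation:
d1 = (ln(S/K) + (r - q + 0.5*sigma^2) * T) / (sigma * sqrt(T)) = 0.65538925
d2 = d1 - sigma * sqrt(T) = 0.34426226
exp(-rT) = 0.93053090; exp(-qT) = 1.00000000
P = K * exp(-rT) * N(-d2) - S_0 * exp(-qT) * N(-d1)
N(-d1) = 0.25610859; N(-d2) = 0.36532453
P = 21.9300 * 0.93053090 * 0.36532453 - 23.8400 * 1.00000000 * 0.25610859 = 1.3494


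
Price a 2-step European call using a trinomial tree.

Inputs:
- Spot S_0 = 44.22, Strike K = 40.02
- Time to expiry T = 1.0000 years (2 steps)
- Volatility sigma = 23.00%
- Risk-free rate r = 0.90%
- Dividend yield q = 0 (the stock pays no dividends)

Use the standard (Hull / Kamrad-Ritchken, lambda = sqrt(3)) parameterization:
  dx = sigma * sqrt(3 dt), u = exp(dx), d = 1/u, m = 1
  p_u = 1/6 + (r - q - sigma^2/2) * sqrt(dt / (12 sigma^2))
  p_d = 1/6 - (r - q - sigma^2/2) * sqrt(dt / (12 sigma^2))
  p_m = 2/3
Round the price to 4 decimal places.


Answer: Price = V(0,0) = 6.6454

Derivation:
dt = T/N = 0.500000; dx = sigma*sqrt(3*dt) = 0.281691
u = exp(dx) = 1.325370; d = 1/u = 0.754507
p_u = 0.151180, p_m = 0.666667, p_d = 0.182153
Discount per step: exp(-r*dt) = 0.995510
Stock lattice S(k, j) with j the centered position index:
  k=0: S(0,+0) = 44.2200
  k=1: S(1,-1) = 33.3643; S(1,+0) = 44.2200; S(1,+1) = 58.6078
  k=2: S(2,-2) = 25.1736; S(2,-1) = 33.3643; S(2,+0) = 44.2200; S(2,+1) = 58.6078; S(2,+2) = 77.6770
Terminal payoffs V(N, j) = max(S_T - K, 0):
  V(2,-2) = 0.000000; V(2,-1) = 0.000000; V(2,+0) = 4.200000; V(2,+1) = 18.587841; V(2,+2) = 37.657048
Backward induction: V(k, j) = exp(-r*dt) * [p_u * V(k+1, j+1) + p_m * V(k+1, j) + p_d * V(k+1, j-1)]
  V(1,-1) = exp(-r*dt) * [p_u*4.200000 + p_m*0.000000 + p_d*0.000000] = 0.632105
  V(1,+0) = exp(-r*dt) * [p_u*18.587841 + p_m*4.200000 + p_d*0.000000] = 5.584918
  V(1,+1) = exp(-r*dt) * [p_u*37.657048 + p_m*18.587841 + p_d*4.200000] = 18.765292
  V(0,+0) = exp(-r*dt) * [p_u*18.765292 + p_m*5.584918 + p_d*0.632105] = 6.645381


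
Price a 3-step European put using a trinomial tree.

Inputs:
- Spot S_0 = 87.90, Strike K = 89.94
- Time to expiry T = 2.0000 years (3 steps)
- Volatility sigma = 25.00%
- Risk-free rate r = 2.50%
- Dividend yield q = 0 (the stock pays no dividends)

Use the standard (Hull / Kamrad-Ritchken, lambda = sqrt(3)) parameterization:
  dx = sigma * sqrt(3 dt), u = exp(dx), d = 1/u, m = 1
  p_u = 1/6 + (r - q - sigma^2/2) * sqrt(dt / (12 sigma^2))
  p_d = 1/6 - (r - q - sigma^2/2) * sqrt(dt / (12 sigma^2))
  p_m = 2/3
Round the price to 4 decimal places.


dt = T/N = 0.666667; dx = sigma*sqrt(3*dt) = 0.353553
u = exp(dx) = 1.424119; d = 1/u = 0.702189
p_u = 0.160774, p_m = 0.666667, p_d = 0.172559
Discount per step: exp(-r*dt) = 0.983471
Stock lattice S(k, j) with j the centered position index:
  k=0: S(0,+0) = 87.9000
  k=1: S(1,-1) = 61.7224; S(1,+0) = 87.9000; S(1,+1) = 125.1801
  k=2: S(2,-2) = 43.3407; S(2,-1) = 61.7224; S(2,+0) = 87.9000; S(2,+1) = 125.1801; S(2,+2) = 178.2713
  k=3: S(3,-3) = 30.4334; S(3,-2) = 43.3407; S(3,-1) = 61.7224; S(3,+0) = 87.9000; S(3,+1) = 125.1801; S(3,+2) = 178.2713; S(3,+3) = 253.8796
Terminal payoffs V(N, j) = max(K - S_T, 0):
  V(3,-3) = 59.506632; V(3,-2) = 46.599262; V(3,-1) = 28.217631; V(3,+0) = 2.040000; V(3,+1) = 0.000000; V(3,+2) = 0.000000; V(3,+3) = 0.000000
Backward induction: V(k, j) = exp(-r*dt) * [p_u * V(k+1, j+1) + p_m * V(k+1, j) + p_d * V(k+1, j-1)]
  V(2,-2) = exp(-r*dt) * [p_u*28.217631 + p_m*46.599262 + p_d*59.506632] = 45.113072
  V(2,-1) = exp(-r*dt) * [p_u*2.040000 + p_m*28.217631 + p_d*46.599262] = 26.731605
  V(2,+0) = exp(-r*dt) * [p_u*0.000000 + p_m*2.040000 + p_d*28.217631] = 6.126253
  V(2,+1) = exp(-r*dt) * [p_u*0.000000 + p_m*0.000000 + p_d*2.040000] = 0.346202
  V(2,+2) = exp(-r*dt) * [p_u*0.000000 + p_m*0.000000 + p_d*0.000000] = 0.000000
  V(1,-1) = exp(-r*dt) * [p_u*6.126253 + p_m*26.731605 + p_d*45.113072] = 26.151184
  V(1,+0) = exp(-r*dt) * [p_u*0.346202 + p_m*6.126253 + p_d*26.731605] = 8.607946
  V(1,+1) = exp(-r*dt) * [p_u*0.000000 + p_m*0.346202 + p_d*6.126253] = 1.266655
  V(0,+0) = exp(-r*dt) * [p_u*1.266655 + p_m*8.607946 + p_d*26.151184] = 10.282100

Answer: Price = V(0,0) = 10.2821


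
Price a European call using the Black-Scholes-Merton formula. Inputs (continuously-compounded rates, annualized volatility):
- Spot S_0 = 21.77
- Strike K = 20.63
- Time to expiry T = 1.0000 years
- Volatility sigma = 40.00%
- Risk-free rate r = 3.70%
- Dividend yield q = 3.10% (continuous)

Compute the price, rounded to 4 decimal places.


Answer: Price = 3.8967

Derivation:
d1 = (ln(S/K) + (r - q + 0.5*sigma^2) * T) / (sigma * sqrt(T)) = 0.34946637
d2 = d1 - sigma * sqrt(T) = -0.05053363
exp(-rT) = 0.96367614; exp(-qT) = 0.96947557
C = S_0 * exp(-qT) * N(d1) - K * exp(-rT) * N(d2)
N(d1) = 0.63663039; N(d2) = 0.47984858
C = 21.7700 * 0.96947557 * 0.63663039 - 20.6300 * 0.96367614 * 0.47984858 = 3.8967


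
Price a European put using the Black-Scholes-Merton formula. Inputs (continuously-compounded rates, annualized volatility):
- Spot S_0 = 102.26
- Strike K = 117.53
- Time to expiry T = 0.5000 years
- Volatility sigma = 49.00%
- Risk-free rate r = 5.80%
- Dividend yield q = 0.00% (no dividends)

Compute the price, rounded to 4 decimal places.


d1 = (ln(S/K) + (r - q + 0.5*sigma^2) * T) / (sigma * sqrt(T)) = -0.14474052
d2 = d1 - sigma * sqrt(T) = -0.49122284
exp(-rT) = 0.97141646; exp(-qT) = 1.00000000
P = K * exp(-rT) * N(-d2) - S_0 * exp(-qT) * N(-d1)
N(-d1) = 0.55754213; N(-d2) = 0.68836558
P = 117.5300 * 0.97141646 * 0.68836558 - 102.2600 * 1.00000000 * 0.55754213 = 21.5768

Answer: Price = 21.5768


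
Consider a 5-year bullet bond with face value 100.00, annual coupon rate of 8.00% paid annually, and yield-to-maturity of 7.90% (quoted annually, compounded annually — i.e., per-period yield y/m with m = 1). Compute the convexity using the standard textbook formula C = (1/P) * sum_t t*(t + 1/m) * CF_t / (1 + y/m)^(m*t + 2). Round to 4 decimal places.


Answer: Convexity = 21.0954

Derivation:
Coupon per period c = face * coupon_rate / m = 8.000000
Periods per year m = 1; per-period yield y/m = 0.079000
Number of cashflows N = 5
Cashflows (t years, CF_t, discount factor 1/(1+y/m)^(m*t), PV):
  t = 1.0000: CF_t = 8.000000, DF = 0.926784, PV = 7.414272
  t = 2.0000: CF_t = 8.000000, DF = 0.858929, PV = 6.871430
  t = 3.0000: CF_t = 8.000000, DF = 0.796041, PV = 6.368331
  t = 4.0000: CF_t = 8.000000, DF = 0.737758, PV = 5.902068
  t = 5.0000: CF_t = 108.000000, DF = 0.683743, PV = 73.844224
Price P = sum_t PV_t = 100.400326
Convexity numerator sum_t t*(t + 1/m) * CF_t / (1+y/m)^(m*t + 2):
  t = 1.0000: term = 12.736663
  t = 2.0000: term = 35.412408
  t = 3.0000: term = 65.639310
  t = 4.0000: term = 101.389111
  t = 5.0000: term = 1902.807688
Convexity = (1/P) * sum = 2117.985180 / 100.400326 = 21.095402


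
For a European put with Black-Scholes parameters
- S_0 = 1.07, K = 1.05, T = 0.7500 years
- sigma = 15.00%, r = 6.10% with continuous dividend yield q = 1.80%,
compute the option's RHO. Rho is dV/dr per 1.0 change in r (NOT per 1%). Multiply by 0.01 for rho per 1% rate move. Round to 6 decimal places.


d1 = 0.4584621809; d2 = 0.3285583704
phi(d1) = 0.3591438340; exp(-qT) = 0.9865907163; exp(-rT) = 0.9552807525
N(-d2) = 0.3712447591
Rho = -K*T*exp(-rT)*N(-d2) = -1.0500 * 0.7500 * 0.9552807525 * 0.3712447591 = -0.279281

Answer: Rho = -0.279281


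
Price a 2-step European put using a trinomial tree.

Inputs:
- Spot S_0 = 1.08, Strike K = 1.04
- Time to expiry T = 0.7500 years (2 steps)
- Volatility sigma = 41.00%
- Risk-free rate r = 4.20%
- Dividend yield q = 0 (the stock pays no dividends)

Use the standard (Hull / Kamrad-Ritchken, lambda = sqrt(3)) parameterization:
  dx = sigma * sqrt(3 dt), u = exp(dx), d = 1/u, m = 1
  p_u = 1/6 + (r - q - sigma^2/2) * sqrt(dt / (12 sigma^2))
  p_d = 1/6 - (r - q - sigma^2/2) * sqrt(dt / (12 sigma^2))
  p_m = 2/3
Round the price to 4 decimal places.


Answer: Price = V(0,0) = 0.1008

Derivation:
dt = T/N = 0.375000; dx = sigma*sqrt(3*dt) = 0.434871
u = exp(dx) = 1.544763; d = 1/u = 0.647348
p_u = 0.148536, p_m = 0.666667, p_d = 0.184797
Discount per step: exp(-r*dt) = 0.984373
Stock lattice S(k, j) with j the centered position index:
  k=0: S(0,+0) = 1.0800
  k=1: S(1,-1) = 0.6991; S(1,+0) = 1.0800; S(1,+1) = 1.6683
  k=2: S(2,-2) = 0.4526; S(2,-1) = 0.6991; S(2,+0) = 1.0800; S(2,+1) = 1.6683; S(2,+2) = 2.5772
Terminal payoffs V(N, j) = max(K - S_T, 0):
  V(2,-2) = 0.587415; V(2,-1) = 0.340864; V(2,+0) = 0.000000; V(2,+1) = 0.000000; V(2,+2) = 0.000000
Backward induction: V(k, j) = exp(-r*dt) * [p_u * V(k+1, j+1) + p_m * V(k+1, j) + p_d * V(k+1, j-1)]
  V(1,-1) = exp(-r*dt) * [p_u*0.000000 + p_m*0.340864 + p_d*0.587415] = 0.330548
  V(1,+0) = exp(-r*dt) * [p_u*0.000000 + p_m*0.000000 + p_d*0.340864] = 0.062006
  V(1,+1) = exp(-r*dt) * [p_u*0.000000 + p_m*0.000000 + p_d*0.000000] = 0.000000
  V(0,+0) = exp(-r*dt) * [p_u*0.000000 + p_m*0.062006 + p_d*0.330548] = 0.100821


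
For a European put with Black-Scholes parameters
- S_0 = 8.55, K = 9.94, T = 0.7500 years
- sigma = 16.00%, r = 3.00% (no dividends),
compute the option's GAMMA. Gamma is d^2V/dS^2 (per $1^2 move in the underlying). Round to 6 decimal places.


d1 = -0.8554580010; d2 = -0.9940220656
phi(d1) = 0.2766940962; exp(-qT) = 1.0000000000; exp(-rT) = 0.9777512372
Gamma = exp(-qT) * phi(d1) / (S * sigma * sqrt(T)) = 1.0000000000 * 0.2766940962 / (8.5500 * 0.1600 * 0.8660254038) = 0.233552

Answer: Gamma = 0.233552


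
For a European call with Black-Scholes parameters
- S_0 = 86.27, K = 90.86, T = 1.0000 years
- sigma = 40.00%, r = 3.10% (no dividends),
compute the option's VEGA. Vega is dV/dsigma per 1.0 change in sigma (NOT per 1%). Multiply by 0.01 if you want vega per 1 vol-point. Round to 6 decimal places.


Answer: Vega = 34.042353

Derivation:
d1 = 0.1479051319; d2 = -0.2520948681
phi(d1) = 0.3946024419; exp(-qT) = 1.0000000000; exp(-rT) = 0.9694755731
Vega = S * exp(-qT) * phi(d1) * sqrt(T) = 86.2700 * 1.0000000000 * 0.3946024419 * 1.0000000000 = 34.042353


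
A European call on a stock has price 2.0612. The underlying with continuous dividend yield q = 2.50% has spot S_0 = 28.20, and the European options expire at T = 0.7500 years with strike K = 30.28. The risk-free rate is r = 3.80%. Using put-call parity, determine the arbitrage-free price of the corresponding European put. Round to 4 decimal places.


Answer: Put price = 3.8142

Derivation:
Put-call parity: C - P = S_0 * exp(-qT) - K * exp(-rT).
S_0 * exp(-qT) = 28.2000 * 0.98142469 = 27.67617619
K * exp(-rT) = 30.2800 * 0.97190229 = 29.42920147
P = C - S*exp(-qT) + K*exp(-rT)
P = 2.0612 - 27.67617619 + 29.42920147 = 3.8142


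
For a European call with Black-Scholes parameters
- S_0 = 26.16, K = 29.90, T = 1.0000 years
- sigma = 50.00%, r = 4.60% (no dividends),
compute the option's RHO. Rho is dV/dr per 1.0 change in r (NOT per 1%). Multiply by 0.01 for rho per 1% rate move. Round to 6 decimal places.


d1 = 0.0747460924; d2 = -0.4252539076
phi(d1) = 0.3978293946; exp(-qT) = 1.0000000000; exp(-rT) = 0.9550419622
N(d2) = 0.3353257951
Rho = K*T*exp(-rT)*N(d2) = 29.9000 * 1.0000 * 0.9550419622 * 0.3353257951 = 9.575481

Answer: Rho = 9.575481


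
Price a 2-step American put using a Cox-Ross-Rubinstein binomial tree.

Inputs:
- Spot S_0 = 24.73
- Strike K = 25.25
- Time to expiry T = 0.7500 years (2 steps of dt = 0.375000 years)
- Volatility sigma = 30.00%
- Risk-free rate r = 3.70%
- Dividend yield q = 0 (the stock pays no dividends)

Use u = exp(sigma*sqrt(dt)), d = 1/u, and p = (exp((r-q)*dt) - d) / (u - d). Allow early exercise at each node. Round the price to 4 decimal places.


dt = T/N = 0.375000
u = exp(sigma*sqrt(dt)) = 1.201669; d = 1/u = 0.832176
p = (exp((r-q)*dt) - d) / (u - d) = 0.492014
Discount per step: exp(-r*dt) = 0.986221
Stock lattice S(k, i) with i counting down-moves:
  k=0: S(0,0) = 24.7300
  k=1: S(1,0) = 29.7173; S(1,1) = 20.5797
  k=2: S(2,0) = 35.7103; S(2,1) = 24.7300; S(2,2) = 17.1259
Terminal payoffs V(N, i) = max(K - S_T, 0):
  V(2,0) = 0.000000; V(2,1) = 0.520000; V(2,2) = 8.124071
Backward induction: V(k, i) = exp(-r*dt) * [p * V(k+1, i) + (1-p) * V(k+1, i+1)]; then take max(V_cont, immediate exercise) for American.
  V(1,0) = exp(-r*dt) * [p*0.000000 + (1-p)*0.520000] = 0.260513; exercise = 0.000000; V(1,0) = max -> 0.260513
  V(1,1) = exp(-r*dt) * [p*0.520000 + (1-p)*8.124071] = 4.322371; exercise = 4.670296; V(1,1) = max -> 4.670296
  V(0,0) = exp(-r*dt) * [p*0.260513 + (1-p)*4.670296] = 2.466165; exercise = 0.520000; V(0,0) = max -> 2.466165

Answer: Price = V(0,0) = 2.4662


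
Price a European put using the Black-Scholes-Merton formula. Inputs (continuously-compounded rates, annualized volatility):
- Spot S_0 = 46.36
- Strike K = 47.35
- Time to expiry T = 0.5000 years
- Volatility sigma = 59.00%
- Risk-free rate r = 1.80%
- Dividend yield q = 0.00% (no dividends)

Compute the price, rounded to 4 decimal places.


Answer: Price = 7.9932

Derivation:
d1 = (ln(S/K) + (r - q + 0.5*sigma^2) * T) / (sigma * sqrt(T)) = 0.17952171
d2 = d1 - sigma * sqrt(T) = -0.23767130
exp(-rT) = 0.99104038; exp(-qT) = 1.00000000
P = K * exp(-rT) * N(-d2) - S_0 * exp(-qT) * N(-d1)
N(-d1) = 0.42876404; N(-d2) = 0.59393198
P = 47.3500 * 0.99104038 * 0.59393198 - 46.3600 * 1.00000000 * 0.42876404 = 7.9932


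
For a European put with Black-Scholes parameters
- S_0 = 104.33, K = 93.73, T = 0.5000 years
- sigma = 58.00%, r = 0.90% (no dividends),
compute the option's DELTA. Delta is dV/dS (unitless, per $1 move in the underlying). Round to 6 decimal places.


d1 = 0.4772742639; d2 = 0.0671523308
phi(d1) = 0.3559966726; exp(-qT) = 1.0000000000; exp(-rT) = 0.9955101098
N(-d1) = 0.3165834174
Delta = -exp(-qT) * N(-d1) = -1.0000000000 * 0.3165834174 = -0.316583

Answer: Delta = -0.316583


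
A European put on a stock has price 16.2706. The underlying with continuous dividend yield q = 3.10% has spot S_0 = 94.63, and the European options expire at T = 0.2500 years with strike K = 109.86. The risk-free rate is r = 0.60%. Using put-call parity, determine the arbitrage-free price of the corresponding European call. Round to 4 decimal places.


Put-call parity: C - P = S_0 * exp(-qT) - K * exp(-rT).
S_0 * exp(-qT) = 94.6300 * 0.99227995 = 93.89945203
K * exp(-rT) = 109.8600 * 0.99850112 = 109.69533353
C = P + S*exp(-qT) - K*exp(-rT)
C = 16.2706 + 93.89945203 - 109.69533353 = 0.4747

Answer: Call price = 0.4747


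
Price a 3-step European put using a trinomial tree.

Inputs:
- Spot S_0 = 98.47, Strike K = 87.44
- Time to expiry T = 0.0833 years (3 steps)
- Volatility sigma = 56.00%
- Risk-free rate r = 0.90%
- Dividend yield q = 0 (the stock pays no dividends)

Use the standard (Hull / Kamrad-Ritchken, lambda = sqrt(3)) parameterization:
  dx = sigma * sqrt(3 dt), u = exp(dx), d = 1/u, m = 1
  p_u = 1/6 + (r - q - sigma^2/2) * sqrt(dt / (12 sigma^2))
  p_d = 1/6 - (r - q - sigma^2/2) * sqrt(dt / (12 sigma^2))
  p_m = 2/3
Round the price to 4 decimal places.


Answer: Price = V(0,0) = 2.1245

Derivation:
dt = T/N = 0.027767; dx = sigma*sqrt(3*dt) = 0.161626
u = exp(dx) = 1.175420; d = 1/u = 0.850760
p_u = 0.153971, p_m = 0.666667, p_d = 0.179362
Discount per step: exp(-r*dt) = 0.999750
Stock lattice S(k, j) with j the centered position index:
  k=0: S(0,+0) = 98.4700
  k=1: S(1,-1) = 83.7743; S(1,+0) = 98.4700; S(1,+1) = 115.7436
  k=2: S(2,-2) = 71.2718; S(2,-1) = 83.7743; S(2,+0) = 98.4700; S(2,+1) = 115.7436; S(2,+2) = 136.0474
  k=3: S(3,-3) = 60.6351; S(3,-2) = 71.2718; S(3,-1) = 83.7743; S(3,+0) = 98.4700; S(3,+1) = 115.7436; S(3,+2) = 136.0474; S(3,+3) = 159.9129
Terminal payoffs V(N, j) = max(K - S_T, 0):
  V(3,-3) = 26.804853; V(3,-2) = 16.168220; V(3,-1) = 3.665707; V(3,+0) = 0.000000; V(3,+1) = 0.000000; V(3,+2) = 0.000000; V(3,+3) = 0.000000
Backward induction: V(k, j) = exp(-r*dt) * [p_u * V(k+1, j+1) + p_m * V(k+1, j) + p_d * V(k+1, j-1)]
  V(2,-2) = exp(-r*dt) * [p_u*3.665707 + p_m*16.168220 + p_d*26.804853] = 16.146973
  V(2,-1) = exp(-r*dt) * [p_u*0.000000 + p_m*3.665707 + p_d*16.168220] = 5.342440
  V(2,+0) = exp(-r*dt) * [p_u*0.000000 + p_m*0.000000 + p_d*3.665707] = 0.657326
  V(2,+1) = exp(-r*dt) * [p_u*0.000000 + p_m*0.000000 + p_d*0.000000] = 0.000000
  V(2,+2) = exp(-r*dt) * [p_u*0.000000 + p_m*0.000000 + p_d*0.000000] = 0.000000
  V(1,-1) = exp(-r*dt) * [p_u*0.657326 + p_m*5.342440 + p_d*16.146973] = 6.557357
  V(1,+0) = exp(-r*dt) * [p_u*0.000000 + p_m*0.657326 + p_d*5.342440] = 1.396101
  V(1,+1) = exp(-r*dt) * [p_u*0.000000 + p_m*0.000000 + p_d*0.657326] = 0.117870
  V(0,+0) = exp(-r*dt) * [p_u*0.117870 + p_m*1.396101 + p_d*6.557357] = 2.124495


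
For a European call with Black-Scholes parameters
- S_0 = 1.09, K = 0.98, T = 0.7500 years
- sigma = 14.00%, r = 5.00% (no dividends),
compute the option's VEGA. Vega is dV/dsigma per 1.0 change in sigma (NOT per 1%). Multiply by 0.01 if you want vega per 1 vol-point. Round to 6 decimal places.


d1 = 1.2473273458; d2 = 1.1260837892
phi(d1) = 0.1832596486; exp(-qT) = 1.0000000000; exp(-rT) = 0.9631944177
Vega = S * exp(-qT) * phi(d1) * sqrt(T) = 1.0900 * 1.0000000000 * 0.1832596486 * 0.8660254038 = 0.172991

Answer: Vega = 0.172991


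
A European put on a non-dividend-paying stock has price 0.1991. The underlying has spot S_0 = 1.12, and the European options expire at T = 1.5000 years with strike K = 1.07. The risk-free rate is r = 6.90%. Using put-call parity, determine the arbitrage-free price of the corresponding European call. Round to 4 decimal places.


Put-call parity: C - P = S_0 * exp(-qT) - K * exp(-rT).
S_0 * exp(-qT) = 1.1200 * 1.00000000 = 1.12000000
K * exp(-rT) = 1.0700 * 0.90167602 = 0.96479334
C = P + S*exp(-qT) - K*exp(-rT)
C = 0.1991 + 1.12000000 - 0.96479334 = 0.3543

Answer: Call price = 0.3543


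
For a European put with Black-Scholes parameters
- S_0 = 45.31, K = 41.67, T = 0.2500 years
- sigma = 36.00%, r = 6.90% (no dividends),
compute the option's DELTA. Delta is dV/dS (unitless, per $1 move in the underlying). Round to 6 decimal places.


d1 = 0.6510906291; d2 = 0.4710906291
phi(d1) = 0.3227432909; exp(-qT) = 1.0000000000; exp(-rT) = 0.9828979294
N(-d1) = 0.2574939926
Delta = -exp(-qT) * N(-d1) = -1.0000000000 * 0.2574939926 = -0.257494

Answer: Delta = -0.257494


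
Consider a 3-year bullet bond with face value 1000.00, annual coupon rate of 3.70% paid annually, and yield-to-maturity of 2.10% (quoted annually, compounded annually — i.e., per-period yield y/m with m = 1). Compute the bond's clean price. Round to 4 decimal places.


Coupon per period c = face * coupon_rate / m = 37.000000
Periods per year m = 1; per-period yield y/m = 0.021000
Number of cashflows N = 3
Cashflows (t years, CF_t, discount factor 1/(1+y/m)^(m*t), PV):
  t = 1.0000: CF_t = 37.000000, DF = 0.979432, PV = 36.238981
  t = 2.0000: CF_t = 37.000000, DF = 0.959287, PV = 35.493615
  t = 3.0000: CF_t = 1037.000000, DF = 0.939556, PV = 974.319804
Price P = sum_t PV_t = 1046.052401

Answer: Price = 1046.0524


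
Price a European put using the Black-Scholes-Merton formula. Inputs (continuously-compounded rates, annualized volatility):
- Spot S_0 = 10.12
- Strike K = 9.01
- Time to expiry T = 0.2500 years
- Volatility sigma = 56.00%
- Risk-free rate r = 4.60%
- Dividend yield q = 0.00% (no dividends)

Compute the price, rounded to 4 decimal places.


Answer: Price = 0.5601

Derivation:
d1 = (ln(S/K) + (r - q + 0.5*sigma^2) * T) / (sigma * sqrt(T)) = 0.59599497
d2 = d1 - sigma * sqrt(T) = 0.31599497
exp(-rT) = 0.98856587; exp(-qT) = 1.00000000
P = K * exp(-rT) * N(-d2) - S_0 * exp(-qT) * N(-d1)
N(-d1) = 0.27558929; N(-d2) = 0.37600316
P = 9.0100 * 0.98856587 * 0.37600316 - 10.1200 * 1.00000000 * 0.27558929 = 0.5601


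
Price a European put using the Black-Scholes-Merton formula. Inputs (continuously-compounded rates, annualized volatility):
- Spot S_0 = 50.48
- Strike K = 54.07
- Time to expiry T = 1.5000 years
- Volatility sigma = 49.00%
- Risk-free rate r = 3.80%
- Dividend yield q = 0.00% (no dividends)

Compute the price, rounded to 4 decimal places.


Answer: Price = 12.2761

Derivation:
d1 = (ln(S/K) + (r - q + 0.5*sigma^2) * T) / (sigma * sqrt(T)) = 0.28056275
d2 = d1 - sigma * sqrt(T) = -0.31956224
exp(-rT) = 0.94459407; exp(-qT) = 1.00000000
P = K * exp(-rT) * N(-d2) - S_0 * exp(-qT) * N(-d1)
N(-d1) = 0.38952290; N(-d2) = 0.62534990
P = 54.0700 * 0.94459407 * 0.62534990 - 50.4800 * 1.00000000 * 0.38952290 = 12.2761


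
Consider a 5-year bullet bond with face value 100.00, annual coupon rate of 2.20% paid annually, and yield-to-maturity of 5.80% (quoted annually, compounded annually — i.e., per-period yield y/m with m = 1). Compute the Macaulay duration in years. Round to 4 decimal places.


Answer: Macaulay duration = 4.7677 years

Derivation:
Coupon per period c = face * coupon_rate / m = 2.200000
Periods per year m = 1; per-period yield y/m = 0.058000
Number of cashflows N = 5
Cashflows (t years, CF_t, discount factor 1/(1+y/m)^(m*t), PV):
  t = 1.0000: CF_t = 2.200000, DF = 0.945180, PV = 2.079395
  t = 2.0000: CF_t = 2.200000, DF = 0.893364, PV = 1.965402
  t = 3.0000: CF_t = 2.200000, DF = 0.844390, PV = 1.857658
  t = 4.0000: CF_t = 2.200000, DF = 0.798100, PV = 1.755820
  t = 5.0000: CF_t = 102.200000, DF = 0.754348, PV = 77.094351
Price P = sum_t PV_t = 84.752626
Macaulay numerator sum_t t * PV_t:
  t * PV_t at t = 1.0000: 2.079395
  t * PV_t at t = 2.0000: 3.930804
  t * PV_t at t = 3.0000: 5.572973
  t * PV_t at t = 4.0000: 7.023280
  t * PV_t at t = 5.0000: 385.471755
Macaulay duration D = (sum_t t * PV_t) / P = 404.078207 / 84.752626 = 4.767737


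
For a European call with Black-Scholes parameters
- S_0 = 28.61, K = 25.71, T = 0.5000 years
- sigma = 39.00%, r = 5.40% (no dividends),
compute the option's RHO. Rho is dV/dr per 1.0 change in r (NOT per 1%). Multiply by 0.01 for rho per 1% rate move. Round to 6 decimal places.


Answer: Rho = 7.956989

Derivation:
d1 = 0.6233464865; d2 = 0.3475748419
phi(d1) = 0.3284998314; exp(-qT) = 1.0000000000; exp(-rT) = 0.9733612415
N(d2) = 0.6359202486
Rho = K*T*exp(-rT)*N(d2) = 25.7100 * 0.5000 * 0.9733612415 * 0.6359202486 = 7.956989


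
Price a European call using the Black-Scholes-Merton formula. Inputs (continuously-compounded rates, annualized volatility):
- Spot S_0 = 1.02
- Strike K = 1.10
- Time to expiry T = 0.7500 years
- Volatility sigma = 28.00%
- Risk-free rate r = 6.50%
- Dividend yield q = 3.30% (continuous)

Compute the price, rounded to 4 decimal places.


d1 = (ln(S/K) + (r - q + 0.5*sigma^2) * T) / (sigma * sqrt(T)) = -0.09117001
d2 = d1 - sigma * sqrt(T) = -0.33365712
exp(-rT) = 0.95241920; exp(-qT) = 0.97555377
C = S_0 * exp(-qT) * N(d1) - K * exp(-rT) * N(d2)
N(d1) = 0.46367875; N(d2) = 0.36931915
C = 1.0200 * 0.97555377 * 0.46367875 - 1.1000 * 0.95241920 * 0.36931915 = 0.0745

Answer: Price = 0.0745


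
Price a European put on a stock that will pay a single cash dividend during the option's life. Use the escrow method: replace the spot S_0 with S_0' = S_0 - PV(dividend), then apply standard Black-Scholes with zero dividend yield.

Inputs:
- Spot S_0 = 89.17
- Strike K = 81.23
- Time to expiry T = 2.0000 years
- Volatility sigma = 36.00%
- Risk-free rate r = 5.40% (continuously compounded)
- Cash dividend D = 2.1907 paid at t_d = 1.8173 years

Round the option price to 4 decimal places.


Answer: Price = 9.9068

Derivation:
PV(D) = D * exp(-r * t_d) = 2.1907 * 0.90652724 = 1.98592922
S_0' = S_0 - PV(D) = 89.1700 - 1.98592922 = 87.18407078
d1 = (ln(S_0'/K) + (r + sigma^2/2)*T) / (sigma*sqrt(T)) = 0.60563107
d2 = d1 - sigma*sqrt(T) = 0.09651419
exp(-rT) = 0.89762760
N(-d1) = 0.27237988; N(-d2) = 0.46155610
P = K * exp(-rT) * N(-d2) - S_0' * N(-d1) = 81.2300 * 0.89762760 * 0.46155610 - 87.18407078 * 0.27237988 = 9.9068


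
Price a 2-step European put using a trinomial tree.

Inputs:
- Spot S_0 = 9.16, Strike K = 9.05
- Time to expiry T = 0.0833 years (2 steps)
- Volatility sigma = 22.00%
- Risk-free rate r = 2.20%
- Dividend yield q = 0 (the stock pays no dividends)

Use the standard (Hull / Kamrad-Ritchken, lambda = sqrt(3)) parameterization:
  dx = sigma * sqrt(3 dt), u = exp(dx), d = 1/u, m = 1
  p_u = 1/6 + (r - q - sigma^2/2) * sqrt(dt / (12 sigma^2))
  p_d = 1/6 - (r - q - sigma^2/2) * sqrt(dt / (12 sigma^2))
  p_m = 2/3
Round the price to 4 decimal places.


dt = T/N = 0.041650; dx = sigma*sqrt(3*dt) = 0.077766
u = exp(dx) = 1.080870; d = 1/u = 0.925181
p_u = 0.166078, p_m = 0.666667, p_d = 0.167256
Discount per step: exp(-r*dt) = 0.999084
Stock lattice S(k, j) with j the centered position index:
  k=0: S(0,+0) = 9.1600
  k=1: S(1,-1) = 8.4747; S(1,+0) = 9.1600; S(1,+1) = 9.9008
  k=2: S(2,-2) = 7.8406; S(2,-1) = 8.4747; S(2,+0) = 9.1600; S(2,+1) = 9.9008; S(2,+2) = 10.7014
Terminal payoffs V(N, j) = max(K - S_T, 0):
  V(2,-2) = 1.209412; V(2,-1) = 0.575345; V(2,+0) = 0.000000; V(2,+1) = 0.000000; V(2,+2) = 0.000000
Backward induction: V(k, j) = exp(-r*dt) * [p_u * V(k+1, j+1) + p_m * V(k+1, j) + p_d * V(k+1, j-1)]
  V(1,-1) = exp(-r*dt) * [p_u*0.000000 + p_m*0.575345 + p_d*1.209412] = 0.585308
  V(1,+0) = exp(-r*dt) * [p_u*0.000000 + p_m*0.000000 + p_d*0.575345] = 0.096142
  V(1,+1) = exp(-r*dt) * [p_u*0.000000 + p_m*0.000000 + p_d*0.000000] = 0.000000
  V(0,+0) = exp(-r*dt) * [p_u*0.000000 + p_m*0.096142 + p_d*0.585308] = 0.161842

Answer: Price = V(0,0) = 0.1618


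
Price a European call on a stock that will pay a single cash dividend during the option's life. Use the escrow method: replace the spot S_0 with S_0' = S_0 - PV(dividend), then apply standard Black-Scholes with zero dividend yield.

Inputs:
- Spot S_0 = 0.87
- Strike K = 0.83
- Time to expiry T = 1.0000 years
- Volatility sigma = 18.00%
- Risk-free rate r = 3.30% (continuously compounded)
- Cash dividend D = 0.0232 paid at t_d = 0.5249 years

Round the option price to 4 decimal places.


Answer: Price = 0.0838

Derivation:
PV(D) = D * exp(-r * t_d) = 0.0232 * 0.98282746 = 0.02280160
S_0' = S_0 - PV(D) = 0.8700 - 0.02280160 = 0.84719840
d1 = (ln(S_0'/K) + (r + sigma^2/2)*T) / (sigma*sqrt(T)) = 0.38727338
d2 = d1 - sigma*sqrt(T) = 0.20727338
exp(-rT) = 0.96753856
N(d1) = 0.65072308; N(d2) = 0.58210182
C = S_0' * N(d1) - K * exp(-rT) * N(d2) = 0.84719840 * 0.65072308 - 0.8300 * 0.96753856 * 0.58210182 = 0.0838


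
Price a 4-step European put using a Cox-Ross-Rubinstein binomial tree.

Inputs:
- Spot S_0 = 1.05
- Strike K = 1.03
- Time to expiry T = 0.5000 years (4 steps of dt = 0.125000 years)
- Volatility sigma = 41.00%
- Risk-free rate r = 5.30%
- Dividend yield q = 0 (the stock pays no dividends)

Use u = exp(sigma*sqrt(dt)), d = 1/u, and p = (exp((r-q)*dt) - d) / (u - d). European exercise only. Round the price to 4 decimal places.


dt = T/N = 0.125000
u = exp(sigma*sqrt(dt)) = 1.155990; d = 1/u = 0.865060
p = (exp((r-q)*dt) - d) / (u - d) = 0.486671
Discount per step: exp(-r*dt) = 0.993397
Stock lattice S(k, i) with i counting down-moves:
  k=0: S(0,0) = 1.0500
  k=1: S(1,0) = 1.2138; S(1,1) = 0.9083
  k=2: S(2,0) = 1.4031; S(2,1) = 1.0500; S(2,2) = 0.7857
  k=3: S(3,0) = 1.6220; S(3,1) = 1.2138; S(3,2) = 0.9083; S(3,3) = 0.6797
  k=4: S(4,0) = 1.8750; S(4,1) = 1.4031; S(4,2) = 1.0500; S(4,3) = 0.7857; S(4,4) = 0.5880
Terminal payoffs V(N, i) = max(K - S_T, 0):
  V(4,0) = 0.000000; V(4,1) = 0.000000; V(4,2) = 0.000000; V(4,3) = 0.244256; V(4,4) = 0.442005
Backward induction: V(k, i) = exp(-r*dt) * [p * V(k+1, i) + (1-p) * V(k+1, i+1)].
  V(3,0) = exp(-r*dt) * [p*0.000000 + (1-p)*0.000000] = 0.000000
  V(3,1) = exp(-r*dt) * [p*0.000000 + (1-p)*0.000000] = 0.000000
  V(3,2) = exp(-r*dt) * [p*0.000000 + (1-p)*0.244256] = 0.124555
  V(3,3) = exp(-r*dt) * [p*0.244256 + (1-p)*0.442005] = 0.343483
  V(2,0) = exp(-r*dt) * [p*0.000000 + (1-p)*0.000000] = 0.000000
  V(2,1) = exp(-r*dt) * [p*0.000000 + (1-p)*0.124555] = 0.063516
  V(2,2) = exp(-r*dt) * [p*0.124555 + (1-p)*0.343483] = 0.235373
  V(1,0) = exp(-r*dt) * [p*0.000000 + (1-p)*0.063516] = 0.032389
  V(1,1) = exp(-r*dt) * [p*0.063516 + (1-p)*0.235373] = 0.150733
  V(0,0) = exp(-r*dt) * [p*0.032389 + (1-p)*0.150733] = 0.092523

Answer: Price = V(0,0) = 0.0925


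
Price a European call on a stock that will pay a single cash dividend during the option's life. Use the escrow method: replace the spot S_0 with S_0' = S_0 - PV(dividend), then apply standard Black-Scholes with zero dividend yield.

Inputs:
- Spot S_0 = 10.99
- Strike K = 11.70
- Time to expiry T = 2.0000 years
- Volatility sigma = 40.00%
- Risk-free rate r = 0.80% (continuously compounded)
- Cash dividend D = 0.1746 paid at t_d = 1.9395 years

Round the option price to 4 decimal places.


PV(D) = D * exp(-r * t_d) = 0.1746 * 0.98460375 = 0.17191182
S_0' = S_0 - PV(D) = 10.9900 - 0.17191182 = 10.81808818
d1 = (ln(S_0'/K) + (r + sigma^2/2)*T) / (sigma*sqrt(T)) = 0.17258837
d2 = d1 - sigma*sqrt(T) = -0.39309706
exp(-rT) = 0.98412732
N(d1) = 0.56851250; N(d2) = 0.34712390
C = S_0' * N(d1) - K * exp(-rT) * N(d2) = 10.81808818 * 0.56851250 - 11.7000 * 0.98412732 * 0.34712390 = 2.1533

Answer: Price = 2.1533


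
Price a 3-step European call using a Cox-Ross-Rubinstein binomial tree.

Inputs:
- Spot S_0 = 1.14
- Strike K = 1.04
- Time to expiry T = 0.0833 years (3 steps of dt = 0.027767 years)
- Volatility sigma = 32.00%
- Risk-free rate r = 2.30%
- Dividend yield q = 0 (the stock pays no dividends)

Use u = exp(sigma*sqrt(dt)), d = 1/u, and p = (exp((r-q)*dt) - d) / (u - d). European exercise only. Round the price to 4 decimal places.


dt = T/N = 0.027767
u = exp(sigma*sqrt(dt)) = 1.054770; d = 1/u = 0.948074
p = (exp((r-q)*dt) - d) / (u - d) = 0.492660
Discount per step: exp(-r*dt) = 0.999362
Stock lattice S(k, i) with i counting down-moves:
  k=0: S(0,0) = 1.1400
  k=1: S(1,0) = 1.2024; S(1,1) = 1.0808
  k=2: S(2,0) = 1.2683; S(2,1) = 1.1400; S(2,2) = 1.0247
  k=3: S(3,0) = 1.3378; S(3,1) = 1.2024; S(3,2) = 1.0808; S(3,3) = 0.9715
Terminal payoffs V(N, i) = max(S_T - K, 0):
  V(3,0) = 0.297760; V(3,1) = 0.162438; V(3,2) = 0.040804; V(3,3) = 0.000000
Backward induction: V(k, i) = exp(-r*dt) * [p * V(k+1, i) + (1-p) * V(k+1, i+1)].
  V(2,0) = exp(-r*dt) * [p*0.297760 + (1-p)*0.162438] = 0.228959
  V(2,1) = exp(-r*dt) * [p*0.162438 + (1-p)*0.040804] = 0.100664
  V(2,2) = exp(-r*dt) * [p*0.040804 + (1-p)*0.000000] = 0.020090
  V(1,0) = exp(-r*dt) * [p*0.228959 + (1-p)*0.100664] = 0.163765
  V(1,1) = exp(-r*dt) * [p*0.100664 + (1-p)*0.020090] = 0.059747
  V(0,0) = exp(-r*dt) * [p*0.163765 + (1-p)*0.059747] = 0.110922

Answer: Price = V(0,0) = 0.1109


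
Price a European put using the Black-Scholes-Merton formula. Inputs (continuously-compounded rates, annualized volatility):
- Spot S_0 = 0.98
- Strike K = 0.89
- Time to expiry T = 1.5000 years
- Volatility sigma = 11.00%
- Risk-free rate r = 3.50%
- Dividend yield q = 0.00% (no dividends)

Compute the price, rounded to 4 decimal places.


Answer: Price = 0.0083

Derivation:
d1 = (ln(S/K) + (r - q + 0.5*sigma^2) * T) / (sigma * sqrt(T)) = 1.17208907
d2 = d1 - sigma * sqrt(T) = 1.03736714
exp(-rT) = 0.94885432; exp(-qT) = 1.00000000
P = K * exp(-rT) * N(-d2) - S_0 * exp(-qT) * N(-d1)
N(-d1) = 0.12058065; N(-d2) = 0.14978239
P = 0.8900 * 0.94885432 * 0.14978239 - 0.9800 * 1.00000000 * 0.12058065 = 0.0083


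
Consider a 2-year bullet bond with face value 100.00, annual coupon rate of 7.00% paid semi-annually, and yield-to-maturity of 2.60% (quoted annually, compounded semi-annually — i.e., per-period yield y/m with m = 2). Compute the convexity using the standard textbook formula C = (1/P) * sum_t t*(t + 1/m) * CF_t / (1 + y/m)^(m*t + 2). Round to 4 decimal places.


Answer: Convexity = 4.5652

Derivation:
Coupon per period c = face * coupon_rate / m = 3.500000
Periods per year m = 2; per-period yield y/m = 0.013000
Number of cashflows N = 4
Cashflows (t years, CF_t, discount factor 1/(1+y/m)^(m*t), PV):
  t = 0.5000: CF_t = 3.500000, DF = 0.987167, PV = 3.455084
  t = 1.0000: CF_t = 3.500000, DF = 0.974498, PV = 3.410744
  t = 1.5000: CF_t = 3.500000, DF = 0.961992, PV = 3.366974
  t = 2.0000: CF_t = 103.500000, DF = 0.949647, PV = 98.288469
Price P = sum_t PV_t = 108.521270
Convexity numerator sum_t t*(t + 1/m) * CF_t / (1+y/m)^(m*t + 2):
  t = 0.5000: term = 1.683487
  t = 1.0000: term = 4.985647
  t = 1.5000: term = 9.843331
  t = 2.0000: term = 478.909753
Convexity = (1/P) * sum = 495.422218 / 108.521270 = 4.565208


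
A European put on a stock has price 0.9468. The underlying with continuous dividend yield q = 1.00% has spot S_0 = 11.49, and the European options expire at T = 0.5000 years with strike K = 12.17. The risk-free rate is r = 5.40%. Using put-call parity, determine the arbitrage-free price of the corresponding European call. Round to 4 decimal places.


Put-call parity: C - P = S_0 * exp(-qT) - K * exp(-rT).
S_0 * exp(-qT) = 11.4900 * 0.99501248 = 11.43269339
K * exp(-rT) = 12.1700 * 0.97336124 = 11.84580631
C = P + S*exp(-qT) - K*exp(-rT)
C = 0.9468 + 11.43269339 - 11.84580631 = 0.5337

Answer: Call price = 0.5337


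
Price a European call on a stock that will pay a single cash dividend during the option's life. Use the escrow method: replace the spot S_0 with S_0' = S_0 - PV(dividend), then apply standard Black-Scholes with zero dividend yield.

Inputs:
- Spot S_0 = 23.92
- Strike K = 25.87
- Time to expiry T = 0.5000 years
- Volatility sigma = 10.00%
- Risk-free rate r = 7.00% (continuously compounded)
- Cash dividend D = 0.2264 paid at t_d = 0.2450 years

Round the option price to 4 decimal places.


Answer: Price = 0.2273

Derivation:
PV(D) = D * exp(-r * t_d) = 0.2264 * 0.98299622 = 0.22255035
S_0' = S_0 - PV(D) = 23.9200 - 0.22255035 = 23.69744965
d1 = (ln(S_0'/K) + (r + sigma^2/2)*T) / (sigma*sqrt(T)) = -0.71016945
d2 = d1 - sigma*sqrt(T) = -0.78088013
exp(-rT) = 0.96560542
N(d1) = 0.23879953; N(d2) = 0.21743650
C = S_0' * N(d1) - K * exp(-rT) * N(d2) = 23.69744965 * 0.23879953 - 25.8700 * 0.96560542 * 0.21743650 = 0.2273


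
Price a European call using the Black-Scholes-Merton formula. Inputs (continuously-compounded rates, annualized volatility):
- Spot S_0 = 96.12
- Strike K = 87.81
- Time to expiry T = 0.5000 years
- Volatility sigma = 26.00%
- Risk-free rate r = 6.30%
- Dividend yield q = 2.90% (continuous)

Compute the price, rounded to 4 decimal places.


d1 = (ln(S/K) + (r - q + 0.5*sigma^2) * T) / (sigma * sqrt(T)) = 0.67622265
d2 = d1 - sigma * sqrt(T) = 0.49237489
exp(-rT) = 0.96899096; exp(-qT) = 0.98560462
C = S_0 * exp(-qT) * N(d1) - K * exp(-rT) * N(d2)
N(d1) = 0.75055035; N(d2) = 0.68877283
C = 96.1200 * 0.98560462 * 0.75055035 - 87.8100 * 0.96899096 * 0.68877283 = 12.4987

Answer: Price = 12.4987


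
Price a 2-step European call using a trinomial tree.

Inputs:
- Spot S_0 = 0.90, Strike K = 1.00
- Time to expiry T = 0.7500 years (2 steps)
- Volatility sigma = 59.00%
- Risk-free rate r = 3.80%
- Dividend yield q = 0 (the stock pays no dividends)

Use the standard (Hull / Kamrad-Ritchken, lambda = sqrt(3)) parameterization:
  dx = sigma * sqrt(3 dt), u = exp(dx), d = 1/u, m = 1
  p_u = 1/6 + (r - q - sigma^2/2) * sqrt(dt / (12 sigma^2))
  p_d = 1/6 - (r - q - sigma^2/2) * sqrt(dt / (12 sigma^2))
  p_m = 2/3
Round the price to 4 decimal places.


dt = T/N = 0.375000; dx = sigma*sqrt(3*dt) = 0.625790
u = exp(dx) = 1.869722; d = 1/u = 0.534839
p_u = 0.125903, p_m = 0.666667, p_d = 0.207430
Discount per step: exp(-r*dt) = 0.985851
Stock lattice S(k, j) with j the centered position index:
  k=0: S(0,+0) = 0.9000
  k=1: S(1,-1) = 0.4814; S(1,+0) = 0.9000; S(1,+1) = 1.6827
  k=2: S(2,-2) = 0.2574; S(2,-1) = 0.4814; S(2,+0) = 0.9000; S(2,+1) = 1.6827; S(2,+2) = 3.1463
Terminal payoffs V(N, j) = max(S_T - K, 0):
  V(2,-2) = 0.000000; V(2,-1) = 0.000000; V(2,+0) = 0.000000; V(2,+1) = 0.682749; V(2,+2) = 2.146273
Backward induction: V(k, j) = exp(-r*dt) * [p_u * V(k+1, j+1) + p_m * V(k+1, j) + p_d * V(k+1, j-1)]
  V(1,-1) = exp(-r*dt) * [p_u*0.000000 + p_m*0.000000 + p_d*0.000000] = 0.000000
  V(1,+0) = exp(-r*dt) * [p_u*0.682749 + p_m*0.000000 + p_d*0.000000] = 0.084744
  V(1,+1) = exp(-r*dt) * [p_u*2.146273 + p_m*0.682749 + p_d*0.000000] = 0.715125
  V(0,+0) = exp(-r*dt) * [p_u*0.715125 + p_m*0.084744 + p_d*0.000000] = 0.144459

Answer: Price = V(0,0) = 0.1445
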